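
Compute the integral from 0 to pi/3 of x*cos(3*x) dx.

-2/9

Integrate by parts once (u = x, dv = cos(3*x) dx).
An antiderivative is F(x) = x*sin(3*x)/3 + cos(3*x)/9.
Then F(pi/3) - F(0) = (-1/9) - (1/9) = -2/9.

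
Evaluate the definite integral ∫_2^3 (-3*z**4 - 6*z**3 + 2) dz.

-2221/10

By the power rule, an antiderivative is F(z) = -3*z**5/5 - 3*z**4/2 + 2*z.
Then F(3) - F(2) = (-2613/10) - (-196/5) = -2221/10.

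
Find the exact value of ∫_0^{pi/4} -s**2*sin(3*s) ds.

Integrate by parts twice (u = s^2, dv = -sin(3*s) ds).
An antiderivative is F(s) = s**2*cos(3*s)/3 - 2*s*sin(3*s)/9 - 2*cos(3*s)/27.
Then F(pi/4) - F(0) = (sqrt(2)*(-9*pi**2 - 24*pi + 32)/864) - (-2/27) = -sqrt(2)*pi**2/96 - sqrt(2)*pi/36 + sqrt(2)/27 + 2/27.

-sqrt(2)*pi**2/96 - sqrt(2)*pi/36 + sqrt(2)/27 + 2/27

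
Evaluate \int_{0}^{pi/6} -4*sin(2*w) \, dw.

An antiderivative is F(w) = 2*cos(2*w).
Then F(pi/6) - F(0) = (1) - (2) = -1.

-1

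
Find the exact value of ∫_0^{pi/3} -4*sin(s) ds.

An antiderivative is F(s) = 4*cos(s).
Then F(pi/3) - F(0) = (2) - (4) = -2.

-2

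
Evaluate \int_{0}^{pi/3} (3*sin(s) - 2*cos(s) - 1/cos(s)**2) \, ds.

An antiderivative is F(s) = -2*sin(s) - 3*cos(s) - tan(s).
Then F(pi/3) - F(0) = (-2*sqrt(3) - 3/2) - (-3) = 3/2 - 2*sqrt(3).

3/2 - 2*sqrt(3)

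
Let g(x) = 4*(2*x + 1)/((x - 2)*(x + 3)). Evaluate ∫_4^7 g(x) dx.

Factor the denominator: x**2 + x - 6 = (x + 3)(x - 2).
Partial fractions: 4*(2*x + 1)/((x - 2)*(x + 3)) = 4/(x + 3) + 4/(x - 2).
An antiderivative is F(x) = 4*log(x - 2) + 4*log(x + 3).
Then F(7) - F(4) = (4*log(2) + 8*log(5)) - (4*log(2) + 4*log(7)) = -4*log(7) + 8*log(5).

-4*log(7) + 8*log(5)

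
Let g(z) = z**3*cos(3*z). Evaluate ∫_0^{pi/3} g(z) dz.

4/27 - pi**2/27

Integrate by parts 3 times (u = z^3, dv = cos(3*z) dz).
An antiderivative is F(z) = z**3*sin(3*z)/3 + z**2*cos(3*z)/3 - 2*z*sin(3*z)/9 - 2*cos(3*z)/27.
Then F(pi/3) - F(0) = (2/27 - pi**2/27) - (-2/27) = 4/27 - pi**2/27.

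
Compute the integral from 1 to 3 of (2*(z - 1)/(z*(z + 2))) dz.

-4*log(3) + 3*log(5)

Factor the denominator: z**2 + 2*z = (z + 2)z.
Partial fractions: 2*(z - 1)/(z*(z + 2)) = 3/(z + 2) - 1/z.
An antiderivative is F(z) = -log(z) + 3*log(z + 2).
Then F(3) - F(1) = (-log(3) + 3*log(5)) - (log(27)) = -4*log(3) + 3*log(5).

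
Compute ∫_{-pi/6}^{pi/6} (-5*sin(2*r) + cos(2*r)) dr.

sqrt(3)/2

An antiderivative is F(r) = sin(2*r)/2 + 5*cos(2*r)/2.
Then F(pi/6) - F(-pi/6) = (sqrt(3)/4 + 5/4) - (5/4 - sqrt(3)/4) = sqrt(3)/2.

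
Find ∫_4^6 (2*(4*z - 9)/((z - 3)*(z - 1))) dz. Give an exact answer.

Factor the denominator: z**2 - 4*z + 3 = (z - 1)(z - 3).
Partial fractions: 2*(4*z - 9)/((z - 3)*(z - 1)) = 5/(z - 1) + 3/(z - 3).
An antiderivative is F(z) = 3*log(z - 3) + 5*log(z - 1).
Then F(6) - F(4) = (3*log(3) + 5*log(5)) - (5*log(3)) = -2*log(3) + 5*log(5).

-2*log(3) + 5*log(5)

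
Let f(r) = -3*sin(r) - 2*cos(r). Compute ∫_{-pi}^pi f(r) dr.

An antiderivative is F(r) = -2*sin(r) + 3*cos(r).
Then F(pi) - F(-pi) = (-3) - (-3) = 0.

0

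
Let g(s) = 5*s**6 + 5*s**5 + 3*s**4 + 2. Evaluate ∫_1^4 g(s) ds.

By the power rule, an antiderivative is F(s) = 5*s**7/7 + 5*s**6/6 + 3*s**5/5 + 2*s.
Then F(4) - F(1) = (1652552/105) - (871/210) = 1101411/70.

1101411/70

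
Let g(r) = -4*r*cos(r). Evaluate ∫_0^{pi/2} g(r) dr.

Integrate by parts once (u = r, dv = -4*cos(r) dr).
An antiderivative is F(r) = -4*r*sin(r) - 4*cos(r).
Then F(pi/2) - F(0) = (-2*pi) - (-4) = 4 - 2*pi.

4 - 2*pi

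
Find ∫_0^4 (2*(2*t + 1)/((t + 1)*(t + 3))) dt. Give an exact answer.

-5*log(3) - log(5) + 5*log(7)

Factor the denominator: t**2 + 4*t + 3 = (t + 3)(t + 1).
Partial fractions: 2*(2*t + 1)/((t + 1)*(t + 3)) = 5/(t + 3) - 1/(t + 1).
An antiderivative is F(t) = -log(t + 1) + 5*log(t + 3).
Then F(4) - F(0) = (-log(5) + 5*log(7)) - (5*log(3)) = -5*log(3) - log(5) + 5*log(7).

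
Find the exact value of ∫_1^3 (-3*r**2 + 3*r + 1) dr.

-12

By the power rule, an antiderivative is F(r) = -r**3 + 3*r**2/2 + r.
Then F(3) - F(1) = (-21/2) - (3/2) = -12.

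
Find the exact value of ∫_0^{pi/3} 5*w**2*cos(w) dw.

-5*sqrt(3) + 5*sqrt(3)*pi**2/18 + 5*pi/3

Integrate by parts twice (u = w^2, dv = 5*cos(w) dw).
An antiderivative is F(w) = 5*w**2*sin(w) + 10*w*cos(w) - 10*sin(w).
Then F(pi/3) - F(0) = (-5*sqrt(3) + 5*sqrt(3)*pi**2/18 + 5*pi/3) - (0) = -5*sqrt(3) + 5*sqrt(3)*pi**2/18 + 5*pi/3.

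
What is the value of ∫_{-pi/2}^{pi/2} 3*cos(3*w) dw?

-2

An antiderivative is F(w) = sin(3*w).
Then F(pi/2) - F(-pi/2) = (-1) - (1) = -2.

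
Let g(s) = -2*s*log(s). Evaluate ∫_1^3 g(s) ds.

4 - 9*log(3)

Integrate by parts once (u = ln s, dv = -2*s ds).
An antiderivative is F(s) = -s**2*(2*log(s) - 1)/2.
Then F(3) - F(1) = (9/2 - 9*log(3)) - (1/2) = 4 - 9*log(3).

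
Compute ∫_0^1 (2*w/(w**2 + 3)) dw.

Let u = w**2 + 3, so du = 2*w dw. When w = 0, u = 3; when w = 1, u = 4.
The integral becomes ∫ 1/u du from 3 to 4, with antiderivative log(u).
Back in w: F(w) = log(w**2 + 3).
Then F(1) - F(0) = (log(4)) - (log(3)) = log(4/3).

log(4/3)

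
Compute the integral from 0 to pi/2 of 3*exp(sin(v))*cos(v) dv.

Let u = sin(v), so du = cos(v) dv. When v = 0, u = 0; when v = pi/2, u = 1.
The integral becomes 3·∫ exp(u) du from 0 to 1, with antiderivative 3*exp(u).
Back in v: F(v) = 3*exp(sin(v)).
Then F(pi/2) - F(0) = (3*E) - (3) = -3 + 3*E.

-3 + 3*E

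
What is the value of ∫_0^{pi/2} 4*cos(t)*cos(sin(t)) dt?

Let u = sin(t), so du = cos(t) dt. When t = 0, u = 0; when t = pi/2, u = 1.
The integral becomes 4·∫ cos(u) du from 0 to 1, with antiderivative 4*sin(u).
Back in t: F(t) = 4*sin(sin(t)).
Then F(pi/2) - F(0) = (4*sin(1)) - (0) = 4*sin(1).

4*sin(1)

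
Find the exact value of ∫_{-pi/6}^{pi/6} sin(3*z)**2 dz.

pi/6

Use the identity sin^2(3*z) = (1 - cos(6*z))/2.
An antiderivative is F(z) = z/2 - sin(6*z)/12.
Then F(pi/6) - F(-pi/6) = (pi/12) - (-pi/12) = pi/6.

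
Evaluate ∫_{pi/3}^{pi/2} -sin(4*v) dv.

An antiderivative is F(v) = cos(4*v)/4.
Then F(pi/2) - F(pi/3) = (1/4) - (-1/8) = 3/8.

3/8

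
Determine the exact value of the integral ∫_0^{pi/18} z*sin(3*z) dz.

-sqrt(3)*pi/108 + 1/18

Integrate by parts once (u = z, dv = sin(3*z) dz).
An antiderivative is F(z) = -z*cos(3*z)/3 + sin(3*z)/9.
Then F(pi/18) - F(0) = (-sqrt(3)*pi/108 + 1/18) - (0) = -sqrt(3)*pi/108 + 1/18.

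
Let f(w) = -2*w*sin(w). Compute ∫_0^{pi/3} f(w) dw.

Integrate by parts once (u = w, dv = -2*sin(w) dw).
An antiderivative is F(w) = 2*w*cos(w) - 2*sin(w).
Then F(pi/3) - F(0) = (-sqrt(3) + pi/3) - (0) = -sqrt(3) + pi/3.

-sqrt(3) + pi/3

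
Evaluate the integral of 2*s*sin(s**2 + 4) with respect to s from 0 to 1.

cos(4) - cos(5)

Let u = s**2 + 4, so du = 2*s ds. When s = 0, u = 4; when s = 1, u = 5.
The integral becomes ∫ sin(u) du from 4 to 5, with antiderivative -cos(u).
Back in s: F(s) = -cos(s**2 + 4).
Then F(1) - F(0) = (-cos(5)) - (-cos(4)) = cos(4) - cos(5).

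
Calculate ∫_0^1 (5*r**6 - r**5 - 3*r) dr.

By the power rule, an antiderivative is F(r) = 5*r**7/7 - r**6/6 - 3*r**2/2.
Then F(1) - F(0) = (-20/21) - (0) = -20/21.

-20/21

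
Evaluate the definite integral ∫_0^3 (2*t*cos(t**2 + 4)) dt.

sin(13) - sin(4)

Let u = t**2 + 4, so du = 2*t dt. When t = 0, u = 4; when t = 3, u = 13.
The integral becomes ∫ cos(u) du from 4 to 13, with antiderivative sin(u).
Back in t: F(t) = sin(t**2 + 4).
Then F(3) - F(0) = (sin(13)) - (sin(4)) = sin(13) - sin(4).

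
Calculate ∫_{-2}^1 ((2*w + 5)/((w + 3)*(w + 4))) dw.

Factor the denominator: w**2 + 7*w + 12 = (w + 4)(w + 3).
Partial fractions: (2*w + 5)/((w + 3)*(w + 4)) = 3/(w + 4) - 1/(w + 3).
An antiderivative is F(w) = -log(w + 3) + 3*log(w + 4).
Then F(1) - F(-2) = (-2*log(2) + 3*log(5)) - (log(8)) = -5*log(2) + 3*log(5).

-5*log(2) + 3*log(5)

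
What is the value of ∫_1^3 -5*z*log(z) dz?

10 - 45*log(3)/2

Integrate by parts once (u = ln z, dv = -5*z dz).
An antiderivative is F(z) = -5*z**2*(2*log(z) - 1)/4.
Then F(3) - F(1) = (45/4 - 45*log(3)/2) - (5/4) = 10 - 45*log(3)/2.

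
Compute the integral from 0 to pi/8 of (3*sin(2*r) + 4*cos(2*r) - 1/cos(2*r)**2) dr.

An antiderivative is F(r) = 2*sin(2*r) - 3*cos(2*r)/2 - tan(2*r)/2.
Then F(pi/8) - F(0) = (-1/2 + sqrt(2)/4) - (-3/2) = sqrt(2)/4 + 1.

sqrt(2)/4 + 1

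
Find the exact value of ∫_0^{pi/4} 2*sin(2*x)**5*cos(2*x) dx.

1/6

Let u = sin(2*x), so du = 2*cos(2*x) dx. When x = 0, u = 0; when x = pi/4, u = 1.
The integral becomes ∫ u**5 du from 0 to 1, with antiderivative u**6/6.
Back in x: F(x) = sin(2*x)**6/6.
Then F(pi/4) - F(0) = (1/6) - (0) = 1/6.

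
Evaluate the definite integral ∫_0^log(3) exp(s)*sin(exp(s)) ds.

cos(1) - cos(3)

Let u = exp(s), so du = exp(s) ds. When s = 0, u = 1; when s = log(3), u = 3.
The integral becomes ∫ sin(u) du from 1 to 3, with antiderivative -cos(u).
Back in s: F(s) = -cos(exp(s)).
Then F(log(3)) - F(0) = (-cos(3)) - (-cos(1)) = cos(1) - cos(3).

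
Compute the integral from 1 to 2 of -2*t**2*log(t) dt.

Integrate by parts once (u = ln t, dv = -2*t**2 dt).
An antiderivative is F(t) = -2*t**3*(3*log(t) - 1)/9.
Then F(2) - F(1) = (16/9 - 16*log(2)/3) - (2/9) = 14/9 - 16*log(2)/3.

14/9 - 16*log(2)/3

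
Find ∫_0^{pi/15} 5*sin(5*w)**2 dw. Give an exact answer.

-sqrt(3)/8 + pi/6

Use the identity sin^2(5*w) = (1 - cos(10*w))/2.
An antiderivative is F(w) = 5*w/2 - sin(10*w)/4.
Then F(pi/15) - F(0) = (-sqrt(3)/8 + pi/6) - (0) = -sqrt(3)/8 + pi/6.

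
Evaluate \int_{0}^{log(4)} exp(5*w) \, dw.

1023/5

Let u = exp(w), so du = exp(w) dw. When w = 0, u = 1; when w = log(4), u = 4.
The integral becomes ∫ u**4 du from 1 to 4, with antiderivative u**5/5.
Back in w: F(w) = exp(5*w)/5.
Then F(log(4)) - F(0) = (1024/5) - (1/5) = 1023/5.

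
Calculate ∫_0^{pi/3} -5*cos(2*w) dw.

-5*sqrt(3)/4

An antiderivative is F(w) = -5*sin(2*w)/2.
Then F(pi/3) - F(0) = (-5*sqrt(3)/4) - (0) = -5*sqrt(3)/4.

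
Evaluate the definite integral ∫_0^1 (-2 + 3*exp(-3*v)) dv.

An antiderivative is F(v) = -2*v - exp(-3*v).
Then F(1) - F(0) = (-2 - exp(-3)) - (-1) = -1 - exp(-3).

-1 - exp(-3)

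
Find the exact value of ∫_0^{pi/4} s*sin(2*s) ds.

1/4

Integrate by parts once (u = s, dv = sin(2*s) ds).
An antiderivative is F(s) = -s*cos(2*s)/2 + sin(2*s)/4.
Then F(pi/4) - F(0) = (1/4) - (0) = 1/4.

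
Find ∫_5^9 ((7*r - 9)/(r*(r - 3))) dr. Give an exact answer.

-3*log(5) + 10*log(3)

Factor the denominator: r**2 - 3*r = r(r - 3).
Partial fractions: (7*r - 9)/(r*(r - 3)) = 3/r + 4/(r - 3).
An antiderivative is F(r) = 3*log(r) + 4*log(r - 3).
Then F(9) - F(5) = (4*log(2) + 10*log(3)) - (4*log(2) + 3*log(5)) = -3*log(5) + 10*log(3).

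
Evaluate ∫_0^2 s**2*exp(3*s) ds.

Integrate by parts twice (u = s^2, dv = exp(3*s) ds).
An antiderivative is F(s) = (9*s**2 - 6*s + 2)*exp(3*s)/27.
Then F(2) - F(0) = (26*exp(6)/27) - (2/27) = -2/27 + 26*exp(6)/27.

-2/27 + 26*exp(6)/27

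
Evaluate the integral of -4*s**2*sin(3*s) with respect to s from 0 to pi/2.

Integrate by parts twice (u = s^2, dv = -4*sin(3*s) ds).
An antiderivative is F(s) = 4*s**2*cos(3*s)/3 - 8*s*sin(3*s)/9 - 8*cos(3*s)/27.
Then F(pi/2) - F(0) = (4*pi/9) - (-8/27) = 8/27 + 4*pi/9.

8/27 + 4*pi/9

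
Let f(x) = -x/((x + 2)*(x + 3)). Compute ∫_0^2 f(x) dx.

-3*log(5) + 2*log(2) + 3*log(3)

Factor the denominator: x**2 + 5*x + 6 = (x + 3)(x + 2).
Partial fractions: -x/((x + 2)*(x + 3)) = -3/(x + 3) + 2/(x + 2).
An antiderivative is F(x) = 2*log(x + 2) - 3*log(x + 3).
Then F(2) - F(0) = (-3*log(5) + 4*log(2)) - (log(4/27)) = -3*log(5) + 2*log(2) + 3*log(3).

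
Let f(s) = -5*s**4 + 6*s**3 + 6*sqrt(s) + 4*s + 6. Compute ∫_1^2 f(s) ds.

-1/2 + 8*sqrt(2)

By the power rule, an antiderivative is F(s) = -s**5 + 3*s**4/2 + 4*s**(3/2) + 2*s**2 + 6*s.
Then F(2) - F(1) = (8*sqrt(2) + 12) - (25/2) = -1/2 + 8*sqrt(2).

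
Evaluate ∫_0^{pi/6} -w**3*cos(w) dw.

-6 - sqrt(3)*pi**2/24 - pi**3/432 + pi/2 + 3*sqrt(3)

Integrate by parts 3 times (u = w^3, dv = -cos(w) dw).
An antiderivative is F(w) = -w**3*sin(w) - 3*w**2*cos(w) + 6*w*sin(w) + 6*cos(w).
Then F(pi/6) - F(0) = (-sqrt(3)*pi**2/24 - pi**3/432 + pi/2 + 3*sqrt(3)) - (6) = -6 - sqrt(3)*pi**2/24 - pi**3/432 + pi/2 + 3*sqrt(3).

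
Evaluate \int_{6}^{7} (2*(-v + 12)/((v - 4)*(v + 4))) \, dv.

-4*log(11) + 2*log(2) + 2*log(3) + 4*log(5)

Factor the denominator: v**2 - 16 = (v + 4)(v - 4).
Partial fractions: 2*(-v + 12)/((v - 4)*(v + 4)) = -4/(v + 4) + 2/(v - 4).
An antiderivative is F(v) = 2*log(v - 4) - 4*log(v + 4).
Then F(7) - F(6) = (-4*log(11) + 2*log(3)) - (-4*log(5) - 2*log(2)) = -4*log(11) + 2*log(2) + 2*log(3) + 4*log(5).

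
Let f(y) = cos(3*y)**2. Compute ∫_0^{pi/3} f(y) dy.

Use the identity cos^2(3*y) = (1 + cos(6*y))/2.
An antiderivative is F(y) = y/2 + sin(6*y)/12.
Then F(pi/3) - F(0) = (pi/6) - (0) = pi/6.

pi/6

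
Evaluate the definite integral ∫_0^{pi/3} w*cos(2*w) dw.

-3/8 + sqrt(3)*pi/12

Integrate by parts once (u = w, dv = cos(2*w) dw).
An antiderivative is F(w) = w*sin(2*w)/2 + cos(2*w)/4.
Then F(pi/3) - F(0) = (-1/8 + sqrt(3)*pi/12) - (1/4) = -3/8 + sqrt(3)*pi/12.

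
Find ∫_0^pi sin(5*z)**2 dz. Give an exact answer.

Use the identity sin^2(5*z) = (1 - cos(10*z))/2.
An antiderivative is F(z) = z/2 - sin(10*z)/20.
Then F(pi) - F(0) = (pi/2) - (0) = pi/2.

pi/2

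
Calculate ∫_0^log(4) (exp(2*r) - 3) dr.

An antiderivative is F(r) = exp(2*r)/2 - 3*r.
Then F(log(4)) - F(0) = (8 - log(64)) - (1/2) = 15/2 - log(64).

15/2 - log(64)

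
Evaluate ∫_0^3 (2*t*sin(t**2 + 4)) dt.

-cos(13) + cos(4)

Let u = t**2 + 4, so du = 2*t dt. When t = 0, u = 4; when t = 3, u = 13.
The integral becomes ∫ sin(u) du from 4 to 13, with antiderivative -cos(u).
Back in t: F(t) = -cos(t**2 + 4).
Then F(3) - F(0) = (-cos(13)) - (-cos(4)) = -cos(13) + cos(4).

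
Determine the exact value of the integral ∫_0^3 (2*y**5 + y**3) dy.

1053/4

By the power rule, an antiderivative is F(y) = y**6/3 + y**4/4.
Then F(3) - F(0) = (1053/4) - (0) = 1053/4.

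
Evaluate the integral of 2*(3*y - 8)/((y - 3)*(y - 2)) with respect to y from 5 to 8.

log(100)

Factor the denominator: y**2 - 5*y + 6 = (y - 2)(y - 3).
Partial fractions: 2*(3*y - 8)/((y - 3)*(y - 2)) = 4/(y - 2) + 2/(y - 3).
An antiderivative is F(y) = 2*log(y - 3) + 4*log(y - 2).
Then F(8) - F(5) = (4*log(2) + 2*log(5) + 4*log(3)) - (2*log(2) + 4*log(3)) = log(100).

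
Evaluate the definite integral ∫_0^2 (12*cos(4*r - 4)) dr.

Let u = 4*r - 4, so du = 4 dr. When r = 0, u = -4; when r = 2, u = 4.
The integral becomes 3·∫ cos(u) du from -4 to 4, with antiderivative 3*sin(u).
Back in r: F(r) = 3*sin(4*r - 4).
Then F(2) - F(0) = (3*sin(4)) - (-3*sin(4)) = 6*sin(4).

6*sin(4)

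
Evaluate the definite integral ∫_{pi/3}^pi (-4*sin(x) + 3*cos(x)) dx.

-6 - 3*sqrt(3)/2

An antiderivative is F(x) = 3*sin(x) + 4*cos(x).
Then F(pi) - F(pi/3) = (-4) - (2 + 3*sqrt(3)/2) = -6 - 3*sqrt(3)/2.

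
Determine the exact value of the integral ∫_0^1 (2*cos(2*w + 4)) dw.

sin(6) - sin(4)

Let u = 2*w + 4, so du = 2 dw. When w = 0, u = 4; when w = 1, u = 6.
The integral becomes ∫ cos(u) du from 4 to 6, with antiderivative sin(u).
Back in w: F(w) = sin(2*w + 4).
Then F(1) - F(0) = (sin(6)) - (sin(4)) = sin(6) - sin(4).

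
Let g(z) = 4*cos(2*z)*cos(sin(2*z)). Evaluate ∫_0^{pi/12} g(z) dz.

Let u = sin(2*z), so du = 2*cos(2*z) dz. When z = 0, u = 0; when z = pi/12, u = 1/2.
The integral becomes 2·∫ cos(u) du from 0 to 1/2, with antiderivative 2*sin(u).
Back in z: F(z) = 2*sin(sin(2*z)).
Then F(pi/12) - F(0) = (2*sin(1/2)) - (0) = 2*sin(1/2).

2*sin(1/2)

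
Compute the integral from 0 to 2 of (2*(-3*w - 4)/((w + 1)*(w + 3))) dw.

-5*log(5) + 4*log(3)

Factor the denominator: w**2 + 4*w + 3 = (w + 3)(w + 1).
Partial fractions: 2*(-3*w - 4)/((w + 1)*(w + 3)) = -5/(w + 3) - 1/(w + 1).
An antiderivative is F(w) = -log(w + 1) - 5*log(w + 3).
Then F(2) - F(0) = (-5*log(5) - log(3)) - (-5*log(3)) = -5*log(5) + 4*log(3).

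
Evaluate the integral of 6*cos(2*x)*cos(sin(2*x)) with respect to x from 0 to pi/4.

3*sin(1)

Let u = sin(2*x), so du = 2*cos(2*x) dx. When x = 0, u = 0; when x = pi/4, u = 1.
The integral becomes 3·∫ cos(u) du from 0 to 1, with antiderivative 3*sin(u).
Back in x: F(x) = 3*sin(sin(2*x)).
Then F(pi/4) - F(0) = (3*sin(1)) - (0) = 3*sin(1).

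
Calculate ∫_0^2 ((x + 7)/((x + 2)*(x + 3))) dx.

-4*log(5) + 5*log(2) + 4*log(3)

Factor the denominator: x**2 + 5*x + 6 = (x + 3)(x + 2).
Partial fractions: (x + 7)/((x + 2)*(x + 3)) = -4/(x + 3) + 5/(x + 2).
An antiderivative is F(x) = 5*log(x + 2) - 4*log(x + 3).
Then F(2) - F(0) = (-4*log(5) + 10*log(2)) - (log(32/81)) = -4*log(5) + 5*log(2) + 4*log(3).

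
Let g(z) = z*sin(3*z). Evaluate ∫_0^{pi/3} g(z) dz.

Integrate by parts once (u = z, dv = sin(3*z) dz).
An antiderivative is F(z) = -z*cos(3*z)/3 + sin(3*z)/9.
Then F(pi/3) - F(0) = (pi/9) - (0) = pi/9.

pi/9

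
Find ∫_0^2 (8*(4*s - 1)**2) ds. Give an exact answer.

688/3

Let u = 4*s - 1, so du = 4 ds. When s = 0, u = -1; when s = 2, u = 7.
The integral becomes 2·∫ u**2 du from -1 to 7, with antiderivative 2*u**3/3.
Back in s: F(s) = 2*(4*s - 1)**3/3.
Then F(2) - F(0) = (686/3) - (-2/3) = 688/3.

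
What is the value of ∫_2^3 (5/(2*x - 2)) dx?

An antiderivative is F(x) = 5*log(2*x - 2)/2.
Then F(3) - F(2) = (log(32)) - (5*log(2)/2) = 5*log(2)/2.

5*log(2)/2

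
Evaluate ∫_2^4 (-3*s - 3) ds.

-24

By the power rule, an antiderivative is F(s) = -3*s**2/2 - 3*s.
Then F(4) - F(2) = (-36) - (-12) = -24.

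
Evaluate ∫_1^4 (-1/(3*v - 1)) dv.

-log(11)/3 + log(2)/3

An antiderivative is F(v) = -log(3*v - 1)/3.
Then F(4) - F(1) = (-log(11)/3) - (-log(2)/3) = -log(11)/3 + log(2)/3.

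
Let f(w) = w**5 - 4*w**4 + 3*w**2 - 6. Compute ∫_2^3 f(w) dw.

-1349/30

By the power rule, an antiderivative is F(w) = w**6/6 - 4*w**5/5 + w**3 - 6*w.
Then F(3) - F(2) = (-639/10) - (-284/15) = -1349/30.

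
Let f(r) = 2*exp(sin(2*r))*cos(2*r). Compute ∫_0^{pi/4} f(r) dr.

Let u = sin(2*r), so du = 2*cos(2*r) dr. When r = 0, u = 0; when r = pi/4, u = 1.
The integral becomes ∫ exp(u) du from 0 to 1, with antiderivative exp(u).
Back in r: F(r) = exp(sin(2*r)).
Then F(pi/4) - F(0) = (E) - (1) = -1 + E.

-1 + E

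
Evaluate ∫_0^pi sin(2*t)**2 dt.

Use the identity sin^2(2*t) = (1 - cos(4*t))/2.
An antiderivative is F(t) = t/2 - sin(4*t)/8.
Then F(pi) - F(0) = (pi/2) - (0) = pi/2.

pi/2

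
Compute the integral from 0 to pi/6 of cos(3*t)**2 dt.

pi/12

Use the identity cos^2(3*t) = (1 + cos(6*t))/2.
An antiderivative is F(t) = t/2 + sin(6*t)/12.
Then F(pi/6) - F(0) = (pi/12) - (0) = pi/12.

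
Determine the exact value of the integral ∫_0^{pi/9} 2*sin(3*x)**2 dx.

Use the identity sin^2(3*x) = (1 - cos(6*x))/2.
An antiderivative is F(x) = x - sin(6*x)/6.
Then F(pi/9) - F(0) = (-sqrt(3)/12 + pi/9) - (0) = -sqrt(3)/12 + pi/9.

-sqrt(3)/12 + pi/9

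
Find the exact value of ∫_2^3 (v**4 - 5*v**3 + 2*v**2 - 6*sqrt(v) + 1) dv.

-1523/60 - 12*sqrt(3) + 8*sqrt(2)

By the power rule, an antiderivative is F(v) = v**5/5 - 5*v**4/4 - 4*v**(3/2) + 2*v**3/3 + v.
Then F(3) - F(2) = (-633/20 - 12*sqrt(3)) - (-8*sqrt(2) - 94/15) = -1523/60 - 12*sqrt(3) + 8*sqrt(2).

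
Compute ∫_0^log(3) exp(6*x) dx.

Let u = exp(x), so du = exp(x) dx. When x = 0, u = 1; when x = log(3), u = 3.
The integral becomes ∫ u**5 du from 1 to 3, with antiderivative u**6/6.
Back in x: F(x) = exp(6*x)/6.
Then F(log(3)) - F(0) = (243/2) - (1/6) = 364/3.

364/3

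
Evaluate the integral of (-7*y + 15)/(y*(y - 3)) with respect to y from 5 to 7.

-5*log(7) - 2*log(2) + 5*log(5)

Factor the denominator: y**2 - 3*y = y(y - 3).
Partial fractions: (-7*y + 15)/(y*(y - 3)) = -5/y - 2/(y - 3).
An antiderivative is F(y) = -5*log(y) - 2*log(y - 3).
Then F(7) - F(5) = (-5*log(7) - 4*log(2)) - (-5*log(5) - 2*log(2)) = -5*log(7) - 2*log(2) + 5*log(5).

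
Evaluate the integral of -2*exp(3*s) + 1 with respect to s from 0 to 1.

5/3 - 2*exp(3)/3

An antiderivative is F(s) = -2*exp(3*s)/3 + s.
Then F(1) - F(0) = (1 - 2*exp(3)/3) - (-2/3) = 5/3 - 2*exp(3)/3.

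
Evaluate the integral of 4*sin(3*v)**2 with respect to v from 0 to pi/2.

Use the identity sin^2(3*v) = (1 - cos(6*v))/2.
An antiderivative is F(v) = 2*v - sin(6*v)/3.
Then F(pi/2) - F(0) = (pi) - (0) = pi.

pi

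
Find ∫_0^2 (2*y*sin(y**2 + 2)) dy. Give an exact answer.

Let u = y**2 + 2, so du = 2*y dy. When y = 0, u = 2; when y = 2, u = 6.
The integral becomes ∫ sin(u) du from 2 to 6, with antiderivative -cos(u).
Back in y: F(y) = -cos(y**2 + 2).
Then F(2) - F(0) = (-cos(6)) - (-cos(2)) = -cos(6) + cos(2).

-cos(6) + cos(2)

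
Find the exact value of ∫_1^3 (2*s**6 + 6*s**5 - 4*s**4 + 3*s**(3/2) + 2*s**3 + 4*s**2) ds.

By the power rule, an antiderivative is F(s) = 2*s**7/7 + s**6 + 6*s**(5/2)/5 - 4*s**5/5 + s**4/2 + 4*s**3/3.
Then F(3) - F(1) = (54*sqrt(3)/5 + 86517/70) - (739/210) = 54*sqrt(3)/5 + 129406/105.

54*sqrt(3)/5 + 129406/105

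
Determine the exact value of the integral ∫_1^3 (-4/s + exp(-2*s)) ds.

An antiderivative is F(s) = -4*log(s) - exp(-2*s)/2.
Then F(3) - F(1) = (-4*log(3) - exp(-6)/2) - (-exp(-2)/2) = (-8*exp(6)*log(3) - 1 + exp(4))*exp(-6)/2.

(-8*exp(6)*log(3) - 1 + exp(4))*exp(-6)/2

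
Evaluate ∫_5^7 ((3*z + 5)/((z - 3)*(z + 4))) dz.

Factor the denominator: z**2 + z - 12 = (z + 4)(z - 3).
Partial fractions: (3*z + 5)/((z - 3)*(z + 4)) = 1/(z + 4) + 2/(z - 3).
An antiderivative is F(z) = 2*log(z - 3) + log(z + 4).
Then F(7) - F(5) = (log(11) + 4*log(2)) - (log(36)) = log(44/9).

log(44/9)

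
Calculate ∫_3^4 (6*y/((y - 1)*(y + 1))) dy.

-9*log(2) + 3*log(3) + 3*log(5)

Factor the denominator: y**2 - 1 = (y + 1)(y - 1).
Partial fractions: 6*y/((y - 1)*(y + 1)) = 3/(y + 1) + 3/(y - 1).
An antiderivative is F(y) = 3*log(y - 1) + 3*log(y + 1).
Then F(4) - F(3) = (3*log(3) + 3*log(5)) - (9*log(2)) = -9*log(2) + 3*log(3) + 3*log(5).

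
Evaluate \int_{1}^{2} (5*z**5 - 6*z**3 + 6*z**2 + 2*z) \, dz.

By the power rule, an antiderivative is F(z) = 5*z**6/6 - 3*z**4/2 + 2*z**3 + z**2.
Then F(2) - F(1) = (148/3) - (7/3) = 47.

47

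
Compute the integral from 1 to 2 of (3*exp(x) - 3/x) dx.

-3*exp(1) - 3*log(2) + 3*exp(2)

An antiderivative is F(x) = 3*exp(x) - 3*log(x).
Then F(2) - F(1) = (-3*log(2) + 3*exp(2)) - (3*exp(1)) = -3*exp(1) - 3*log(2) + 3*exp(2).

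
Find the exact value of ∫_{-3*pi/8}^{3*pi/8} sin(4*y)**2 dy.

Use the identity sin^2(4*y) = (1 - cos(8*y))/2.
An antiderivative is F(y) = y/2 - sin(8*y)/16.
Then F(3*pi/8) - F(-3*pi/8) = (3*pi/16) - (-3*pi/16) = 3*pi/8.

3*pi/8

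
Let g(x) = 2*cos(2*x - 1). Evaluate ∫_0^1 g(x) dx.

Let u = 2*x - 1, so du = 2 dx. When x = 0, u = -1; when x = 1, u = 1.
The integral becomes ∫ cos(u) du from -1 to 1, with antiderivative sin(u).
Back in x: F(x) = sin(2*x - 1).
Then F(1) - F(0) = (sin(1)) - (-sin(1)) = 2*sin(1).

2*sin(1)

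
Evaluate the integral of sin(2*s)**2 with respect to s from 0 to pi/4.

Use the identity sin^2(2*s) = (1 - cos(4*s))/2.
An antiderivative is F(s) = s/2 - sin(4*s)/8.
Then F(pi/4) - F(0) = (pi/8) - (0) = pi/8.

pi/8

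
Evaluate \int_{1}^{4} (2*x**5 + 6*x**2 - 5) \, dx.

By the power rule, an antiderivative is F(x) = x**6/3 + 2*x**3 - 5*x.
Then F(4) - F(1) = (4420/3) - (-8/3) = 1476.

1476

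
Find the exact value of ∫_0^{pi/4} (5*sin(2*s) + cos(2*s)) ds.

An antiderivative is F(s) = sin(2*s)/2 - 5*cos(2*s)/2.
Then F(pi/4) - F(0) = (1/2) - (-5/2) = 3.

3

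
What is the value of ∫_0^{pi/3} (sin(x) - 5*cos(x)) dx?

An antiderivative is F(x) = -5*sin(x) - cos(x).
Then F(pi/3) - F(0) = (-5*sqrt(3)/2 - 1/2) - (-1) = 1/2 - 5*sqrt(3)/2.

1/2 - 5*sqrt(3)/2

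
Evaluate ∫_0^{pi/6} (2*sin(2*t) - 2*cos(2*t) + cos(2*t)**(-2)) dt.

1/2

An antiderivative is F(t) = -sin(2*t) - cos(2*t) + tan(2*t)/2.
Then F(pi/6) - F(0) = (-1/2) - (-1) = 1/2.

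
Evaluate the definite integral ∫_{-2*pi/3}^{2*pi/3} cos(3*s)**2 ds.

2*pi/3

Use the identity cos^2(3*s) = (1 + cos(6*s))/2.
An antiderivative is F(s) = s/2 + sin(6*s)/12.
Then F(2*pi/3) - F(-2*pi/3) = (pi/3) - (-pi/3) = 2*pi/3.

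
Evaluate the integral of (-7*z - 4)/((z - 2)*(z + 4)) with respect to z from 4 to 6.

Factor the denominator: z**2 + 2*z - 8 = (z + 4)(z - 2).
Partial fractions: (-7*z - 4)/((z - 2)*(z + 4)) = -4/(z + 4) - 3/(z - 2).
An antiderivative is F(z) = -3*log(z - 2) - 4*log(z + 4).
Then F(6) - F(4) = (-10*log(2) - 4*log(5)) - (-15*log(2)) = -4*log(5) + 5*log(2).

-4*log(5) + 5*log(2)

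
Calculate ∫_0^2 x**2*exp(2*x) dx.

Integrate by parts twice (u = x^2, dv = exp(2*x) dx).
An antiderivative is F(x) = (2*x**2 - 2*x + 1)*exp(2*x)/4.
Then F(2) - F(0) = (5*exp(4)/4) - (1/4) = -1/4 + 5*exp(4)/4.

-1/4 + 5*exp(4)/4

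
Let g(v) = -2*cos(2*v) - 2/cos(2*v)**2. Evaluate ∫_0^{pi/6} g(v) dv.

An antiderivative is F(v) = -sin(2*v) - tan(2*v).
Then F(pi/6) - F(0) = (-3*sqrt(3)/2) - (0) = -3*sqrt(3)/2.

-3*sqrt(3)/2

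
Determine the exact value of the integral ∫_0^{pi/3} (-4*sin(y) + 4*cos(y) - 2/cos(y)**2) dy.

An antiderivative is F(y) = 4*sin(y) + 4*cos(y) - 2*tan(y).
Then F(pi/3) - F(0) = (2) - (4) = -2.

-2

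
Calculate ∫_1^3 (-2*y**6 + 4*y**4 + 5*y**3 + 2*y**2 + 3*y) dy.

-31672/105

By the power rule, an antiderivative is F(y) = -2*y**7/7 + 4*y**5/5 + 5*y**4/4 + 2*y**3/3 + 3*y**2/2.
Then F(3) - F(1) = (-41679/140) - (1651/420) = -31672/105.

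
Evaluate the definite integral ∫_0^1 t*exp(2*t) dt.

1/4 + exp(2)/4

Integrate by parts once (u = t, dv = exp(2*t) dt).
An antiderivative is F(t) = (2*t - 1)*exp(2*t)/4.
Then F(1) - F(0) = (exp(2)/4) - (-1/4) = 1/4 + exp(2)/4.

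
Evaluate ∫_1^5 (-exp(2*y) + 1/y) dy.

-exp(10)/2 + log(5) + exp(2)/2

An antiderivative is F(y) = -exp(2*y)/2 + log(y).
Then F(5) - F(1) = (-exp(10)/2 + log(5)) - (-exp(2)/2) = -exp(10)/2 + log(5) + exp(2)/2.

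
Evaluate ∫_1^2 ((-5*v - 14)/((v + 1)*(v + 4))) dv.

Factor the denominator: v**2 + 5*v + 4 = (v + 4)(v + 1).
Partial fractions: (-5*v - 14)/((v + 1)*(v + 4)) = -2/(v + 4) - 3/(v + 1).
An antiderivative is F(v) = -3*log(v + 1) - 2*log(v + 4).
Then F(2) - F(1) = (-5*log(3) - 2*log(2)) - (-2*log(5) - 3*log(2)) = -5*log(3) + log(2) + 2*log(5).

-5*log(3) + log(2) + 2*log(5)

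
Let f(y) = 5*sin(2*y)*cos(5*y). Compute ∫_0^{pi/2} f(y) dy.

Use the identity sin(2*y)cos(5*y) = [sin(7*y) + sin(-3*y)]/2.
An antiderivative is F(y) = 5*cos(3*y)/6 - 5*cos(7*y)/14.
Then F(pi/2) - F(0) = (0) - (10/21) = -10/21.

-10/21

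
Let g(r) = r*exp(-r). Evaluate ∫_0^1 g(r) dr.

Integrate by parts once (u = r, dv = exp(-r) dr).
An antiderivative is F(r) = (-r - 1)*exp(-r).
Then F(1) - F(0) = (-2*exp(-1)) - (-1) = 1 - 2*exp(-1).

1 - 2*exp(-1)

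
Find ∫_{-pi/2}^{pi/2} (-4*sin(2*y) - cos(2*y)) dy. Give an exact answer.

0

An antiderivative is F(y) = -sin(2*y)/2 + 2*cos(2*y).
Then F(pi/2) - F(-pi/2) = (-2) - (-2) = 0.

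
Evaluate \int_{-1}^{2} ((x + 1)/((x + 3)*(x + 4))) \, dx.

log(32/25)

Factor the denominator: x**2 + 7*x + 12 = (x + 4)(x + 3).
Partial fractions: (x + 1)/((x + 3)*(x + 4)) = 3/(x + 4) - 2/(x + 3).
An antiderivative is F(x) = -2*log(x + 3) + 3*log(x + 4).
Then F(2) - F(-1) = (-2*log(5) + 3*log(2) + 3*log(3)) - (log(27/4)) = log(32/25).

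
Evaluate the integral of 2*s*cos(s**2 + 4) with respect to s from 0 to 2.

Let u = s**2 + 4, so du = 2*s ds. When s = 0, u = 4; when s = 2, u = 8.
The integral becomes ∫ cos(u) du from 4 to 8, with antiderivative sin(u).
Back in s: F(s) = sin(s**2 + 4).
Then F(2) - F(0) = (sin(8)) - (sin(4)) = -sin(4) + sin(8).

-sin(4) + sin(8)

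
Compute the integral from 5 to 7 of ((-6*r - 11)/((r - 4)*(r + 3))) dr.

-5*log(3) - log(5) + 2*log(2)

Factor the denominator: r**2 - r - 12 = (r + 3)(r - 4).
Partial fractions: (-6*r - 11)/((r - 4)*(r + 3)) = -1/(r + 3) - 5/(r - 4).
An antiderivative is F(r) = -5*log(r - 4) - log(r + 3).
Then F(7) - F(5) = (-5*log(3) - log(5) - log(2)) - (-log(8)) = -5*log(3) - log(5) + 2*log(2).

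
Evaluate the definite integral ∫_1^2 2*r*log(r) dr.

-3/2 + log(16)

Integrate by parts once (u = ln r, dv = 2*r dr).
An antiderivative is F(r) = r**2*(2*log(r) - 1)/2.
Then F(2) - F(1) = (-2 + log(16)) - (-1/2) = -3/2 + log(16).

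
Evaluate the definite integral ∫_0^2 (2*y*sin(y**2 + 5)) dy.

Let u = y**2 + 5, so du = 2*y dy. When y = 0, u = 5; when y = 2, u = 9.
The integral becomes ∫ sin(u) du from 5 to 9, with antiderivative -cos(u).
Back in y: F(y) = -cos(y**2 + 5).
Then F(2) - F(0) = (-cos(9)) - (-cos(5)) = cos(5) - cos(9).

cos(5) - cos(9)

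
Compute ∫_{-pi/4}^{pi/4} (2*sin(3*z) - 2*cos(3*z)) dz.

An antiderivative is F(z) = -2*sin(3*z)/3 - 2*cos(3*z)/3.
Then F(pi/4) - F(-pi/4) = (0) - (2*sqrt(2)/3) = -2*sqrt(2)/3.

-2*sqrt(2)/3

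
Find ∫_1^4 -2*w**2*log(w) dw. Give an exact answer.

Integrate by parts once (u = ln w, dv = -2*w**2 dw).
An antiderivative is F(w) = -2*w**3*(3*log(w) - 1)/9.
Then F(4) - F(1) = (128/9 - 256*log(2)/3) - (2/9) = 14 - 256*log(2)/3.

14 - 256*log(2)/3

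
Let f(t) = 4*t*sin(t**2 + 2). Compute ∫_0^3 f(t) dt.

2*cos(2) - 2*cos(11)

Let u = t**2 + 2, so du = 2*t dt. When t = 0, u = 2; when t = 3, u = 11.
The integral becomes 2·∫ sin(u) du from 2 to 11, with antiderivative -2*cos(u).
Back in t: F(t) = -2*cos(t**2 + 2).
Then F(3) - F(0) = (-2*cos(11)) - (-2*cos(2)) = 2*cos(2) - 2*cos(11).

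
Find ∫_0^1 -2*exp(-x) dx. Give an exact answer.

-2 + 2*exp(-1)

An antiderivative is F(x) = 2*exp(-x).
Then F(1) - F(0) = (2*exp(-1)) - (2) = -2 + 2*exp(-1).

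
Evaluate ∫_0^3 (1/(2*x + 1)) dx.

log(7)/2

An antiderivative is F(x) = log(2*x + 1)/2.
Then F(3) - F(0) = (log(7)/2) - (0) = log(7)/2.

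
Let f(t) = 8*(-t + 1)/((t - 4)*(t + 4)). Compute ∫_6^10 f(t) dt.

-5*log(7) - 3*log(3) + 5*log(5)

Factor the denominator: t**2 - 16 = (t + 4)(t - 4).
Partial fractions: 8*(-t + 1)/((t - 4)*(t + 4)) = -5/(t + 4) - 3/(t - 4).
An antiderivative is F(t) = -3*log(t - 4) - 5*log(t + 4).
Then F(10) - F(6) = (-5*log(7) - 8*log(2) - 3*log(3)) - (-5*log(5) - 8*log(2)) = -5*log(7) - 3*log(3) + 5*log(5).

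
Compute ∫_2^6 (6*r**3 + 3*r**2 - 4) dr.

By the power rule, an antiderivative is F(r) = 3*r**4/2 + r**3 - 4*r.
Then F(6) - F(2) = (2136) - (24) = 2112.

2112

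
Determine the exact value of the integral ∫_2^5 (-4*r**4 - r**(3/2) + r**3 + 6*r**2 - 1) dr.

By the power rule, an antiderivative is F(r) = -2*r**(5/2)/5 - 4*r**5/5 + r**4/4 + 2*r**3 - r.
Then F(5) - F(2) = (-8395/4 - 10*sqrt(5)) - (-38/5 - 8*sqrt(2)/5) = -41823/20 - 10*sqrt(5) + 8*sqrt(2)/5.

-41823/20 - 10*sqrt(5) + 8*sqrt(2)/5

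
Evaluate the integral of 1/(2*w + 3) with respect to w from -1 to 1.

log(5)/2

An antiderivative is F(w) = log(2*w + 3)/2.
Then F(1) - F(-1) = (log(5)/2) - (0) = log(5)/2.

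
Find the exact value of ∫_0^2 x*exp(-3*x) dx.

(-7 + exp(6))*exp(-6)/9

Integrate by parts once (u = x, dv = exp(-3*x) dx).
An antiderivative is F(x) = (-3*x - 1)*exp(-3*x)/9.
Then F(2) - F(0) = (-7*exp(-6)/9) - (-1/9) = (-7 + exp(6))*exp(-6)/9.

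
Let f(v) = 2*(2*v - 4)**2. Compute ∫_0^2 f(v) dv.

Let u = 2*v - 4, so du = 2 dv. When v = 0, u = -4; when v = 2, u = 0.
The integral becomes ∫ u**2 du from -4 to 0, with antiderivative u**3/3.
Back in v: F(v) = (2*v - 4)**3/3.
Then F(2) - F(0) = (0) - (-64/3) = 64/3.

64/3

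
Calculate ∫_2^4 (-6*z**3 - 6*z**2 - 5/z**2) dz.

By the power rule, an antiderivative is F(z) = -3*z**4/2 - 2*z**3 + 5/z.
Then F(4) - F(2) = (-2043/4) - (-75/2) = -1893/4.

-1893/4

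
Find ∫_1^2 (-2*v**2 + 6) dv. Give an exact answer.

4/3

By the power rule, an antiderivative is F(v) = -2*v**3/3 + 6*v.
Then F(2) - F(1) = (20/3) - (16/3) = 4/3.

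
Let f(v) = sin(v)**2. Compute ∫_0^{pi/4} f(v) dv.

-1/4 + pi/8

Use the identity sin^2(v) = (1 - cos(2*v))/2.
An antiderivative is F(v) = v/2 - sin(2*v)/4.
Then F(pi/4) - F(0) = (-1/4 + pi/8) - (0) = -1/4 + pi/8.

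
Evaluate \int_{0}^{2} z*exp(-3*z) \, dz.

(-7 + exp(6))*exp(-6)/9

Integrate by parts once (u = z, dv = exp(-3*z) dz).
An antiderivative is F(z) = (-3*z - 1)*exp(-3*z)/9.
Then F(2) - F(0) = (-7*exp(-6)/9) - (-1/9) = (-7 + exp(6))*exp(-6)/9.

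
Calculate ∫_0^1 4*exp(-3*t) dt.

4/3 - 4*exp(-3)/3

An antiderivative is F(t) = -4*exp(-3*t)/3.
Then F(1) - F(0) = (-4*exp(-3)/3) - (-4/3) = 4/3 - 4*exp(-3)/3.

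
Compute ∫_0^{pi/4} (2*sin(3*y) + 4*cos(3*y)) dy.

2/3 + sqrt(2)

An antiderivative is F(y) = 4*sin(3*y)/3 - 2*cos(3*y)/3.
Then F(pi/4) - F(0) = (sqrt(2)) - (-2/3) = 2/3 + sqrt(2).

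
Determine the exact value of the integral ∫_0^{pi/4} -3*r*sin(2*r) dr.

-3/4

Integrate by parts once (u = r, dv = -3*sin(2*r) dr).
An antiderivative is F(r) = 3*r*cos(2*r)/2 - 3*sin(2*r)/4.
Then F(pi/4) - F(0) = (-3/4) - (0) = -3/4.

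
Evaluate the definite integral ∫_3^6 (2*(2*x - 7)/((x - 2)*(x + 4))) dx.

-5*log(7) + 3*log(2) + 5*log(5)

Factor the denominator: x**2 + 2*x - 8 = (x + 4)(x - 2).
Partial fractions: 2*(2*x - 7)/((x - 2)*(x + 4)) = 5/(x + 4) - 1/(x - 2).
An antiderivative is F(x) = -log(x - 2) + 5*log(x + 4).
Then F(6) - F(3) = (3*log(2) + 5*log(5)) - (5*log(7)) = -5*log(7) + 3*log(2) + 5*log(5).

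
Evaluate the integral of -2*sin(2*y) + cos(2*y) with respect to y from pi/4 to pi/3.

-1 + sqrt(3)/4

An antiderivative is F(y) = sin(2*y)/2 + cos(2*y).
Then F(pi/3) - F(pi/4) = (-1/2 + sqrt(3)/4) - (1/2) = -1 + sqrt(3)/4.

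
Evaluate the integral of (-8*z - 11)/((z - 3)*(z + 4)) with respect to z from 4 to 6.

-5*log(3) - 3*log(5) + 6*log(2)

Factor the denominator: z**2 + z - 12 = (z + 4)(z - 3).
Partial fractions: (-8*z - 11)/((z - 3)*(z + 4)) = -3/(z + 4) - 5/(z - 3).
An antiderivative is F(z) = -5*log(z - 3) - 3*log(z + 4).
Then F(6) - F(4) = (-5*log(3) - 3*log(5) - 3*log(2)) - (-9*log(2)) = -5*log(3) - 3*log(5) + 6*log(2).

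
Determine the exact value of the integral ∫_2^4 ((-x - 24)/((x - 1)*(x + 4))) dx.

Factor the denominator: x**2 + 3*x - 4 = (x + 4)(x - 1).
Partial fractions: (-x - 24)/((x - 1)*(x + 4)) = 4/(x + 4) - 5/(x - 1).
An antiderivative is F(x) = -5*log(x - 1) + 4*log(x + 4).
Then F(4) - F(2) = (-5*log(3) + 12*log(2)) - (4*log(2) + 4*log(3)) = -9*log(3) + 8*log(2).

-9*log(3) + 8*log(2)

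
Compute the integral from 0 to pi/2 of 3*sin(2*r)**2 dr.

3*pi/4

Use the identity sin^2(2*r) = (1 - cos(4*r))/2.
An antiderivative is F(r) = 3*r/2 - 3*sin(4*r)/8.
Then F(pi/2) - F(0) = (3*pi/4) - (0) = 3*pi/4.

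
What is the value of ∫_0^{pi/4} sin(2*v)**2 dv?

pi/8

Use the identity sin^2(2*v) = (1 - cos(4*v))/2.
An antiderivative is F(v) = v/2 - sin(4*v)/8.
Then F(pi/4) - F(0) = (pi/8) - (0) = pi/8.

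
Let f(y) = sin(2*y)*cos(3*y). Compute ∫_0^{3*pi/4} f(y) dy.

Use the identity sin(2*y)cos(3*y) = [sin(5*y) + sin(-y)]/2.
An antiderivative is F(y) = cos(y)/2 - cos(5*y)/10.
Then F(3*pi/4) - F(0) = (-3*sqrt(2)/10) - (2/5) = -3*sqrt(2)/10 - 2/5.

-3*sqrt(2)/10 - 2/5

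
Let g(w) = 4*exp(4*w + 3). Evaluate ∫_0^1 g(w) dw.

Let u = 4*w + 3, so du = 4 dw. When w = 0, u = 3; when w = 1, u = 7.
The integral becomes ∫ exp(u) du from 3 to 7, with antiderivative exp(u).
Back in w: F(w) = exp(4*w + 3).
Then F(1) - F(0) = (exp(7)) - (exp(3)) = -exp(3) + exp(7).

-exp(3) + exp(7)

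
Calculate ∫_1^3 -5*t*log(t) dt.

Integrate by parts once (u = ln t, dv = -5*t dt).
An antiderivative is F(t) = -5*t**2*(2*log(t) - 1)/4.
Then F(3) - F(1) = (45/4 - 45*log(3)/2) - (5/4) = 10 - 45*log(3)/2.

10 - 45*log(3)/2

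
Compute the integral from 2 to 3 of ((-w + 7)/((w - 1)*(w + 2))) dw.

Factor the denominator: w**2 + w - 2 = (w + 2)(w - 1).
Partial fractions: (-w + 7)/((w - 1)*(w + 2)) = -3/(w + 2) + 2/(w - 1).
An antiderivative is F(w) = 2*log(w - 1) - 3*log(w + 2).
Then F(3) - F(2) = (-3*log(5) + 2*log(2)) - (-log(64)) = -3*log(5) + 8*log(2).

-3*log(5) + 8*log(2)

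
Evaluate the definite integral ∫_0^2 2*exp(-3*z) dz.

2/3 - 2*exp(-6)/3

An antiderivative is F(z) = -2*exp(-3*z)/3.
Then F(2) - F(0) = (-2*exp(-6)/3) - (-2/3) = 2/3 - 2*exp(-6)/3.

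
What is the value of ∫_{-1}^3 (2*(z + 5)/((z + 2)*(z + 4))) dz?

-log(7) + log(3) + 3*log(5)

Factor the denominator: z**2 + 6*z + 8 = (z + 4)(z + 2).
Partial fractions: 2*(z + 5)/((z + 2)*(z + 4)) = -1/(z + 4) + 3/(z + 2).
An antiderivative is F(z) = 3*log(z + 2) - log(z + 4).
Then F(3) - F(-1) = (-log(7) + 3*log(5)) - (-log(3)) = -log(7) + log(3) + 3*log(5).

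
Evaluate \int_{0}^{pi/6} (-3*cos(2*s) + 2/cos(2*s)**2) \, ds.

An antiderivative is F(s) = -3*sin(2*s)/2 + tan(2*s).
Then F(pi/6) - F(0) = (sqrt(3)/4) - (0) = sqrt(3)/4.

sqrt(3)/4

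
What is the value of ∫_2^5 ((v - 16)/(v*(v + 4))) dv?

Factor the denominator: v**2 + 4*v = (v + 4)v.
Partial fractions: (v - 16)/(v*(v + 4)) = 5/(v + 4) - 4/v.
An antiderivative is F(v) = -4*log(v) + 5*log(v + 4).
Then F(5) - F(2) = (-4*log(5) + 10*log(3)) - (log(2) + 5*log(3)) = -4*log(5) - log(2) + 5*log(3).

-4*log(5) - log(2) + 5*log(3)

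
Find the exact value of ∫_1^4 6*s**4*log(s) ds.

-6138/25 + 12288*log(2)/5

Integrate by parts once (u = ln s, dv = 6*s**4 ds).
An antiderivative is F(s) = 6*s**5*(5*log(s) - 1)/25.
Then F(4) - F(1) = (-6144/25 + 12288*log(2)/5) - (-6/25) = -6138/25 + 12288*log(2)/5.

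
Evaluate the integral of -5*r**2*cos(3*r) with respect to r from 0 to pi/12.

Integrate by parts twice (u = r^2, dv = -5*cos(3*r) dr).
An antiderivative is F(r) = -5*r**2*sin(3*r)/3 - 10*r*cos(3*r)/9 + 10*sin(3*r)/27.
Then F(pi/12) - F(0) = (5*sqrt(2)*(-8*pi - pi**2 + 32)/864) - (0) = 5*sqrt(2)*(-8*pi - pi**2 + 32)/864.

5*sqrt(2)*(-8*pi - pi**2 + 32)/864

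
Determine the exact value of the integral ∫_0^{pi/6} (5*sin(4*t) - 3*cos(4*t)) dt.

15/8 - 3*sqrt(3)/8

An antiderivative is F(t) = -3*sin(4*t)/4 - 5*cos(4*t)/4.
Then F(pi/6) - F(0) = (5/8 - 3*sqrt(3)/8) - (-5/4) = 15/8 - 3*sqrt(3)/8.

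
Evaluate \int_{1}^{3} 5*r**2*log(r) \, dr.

-130/9 + 45*log(3)

Integrate by parts once (u = ln r, dv = 5*r**2 dr).
An antiderivative is F(r) = 5*r**3*(3*log(r) - 1)/9.
Then F(3) - F(1) = (-15 + 45*log(3)) - (-5/9) = -130/9 + 45*log(3).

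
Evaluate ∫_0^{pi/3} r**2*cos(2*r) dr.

-pi/12 - sqrt(3)/8 + sqrt(3)*pi**2/36

Integrate by parts twice (u = r^2, dv = cos(2*r) dr).
An antiderivative is F(r) = r**2*sin(2*r)/2 + r*cos(2*r)/2 - sin(2*r)/4.
Then F(pi/3) - F(0) = (-pi/12 - sqrt(3)/8 + sqrt(3)*pi**2/36) - (0) = -pi/12 - sqrt(3)/8 + sqrt(3)*pi**2/36.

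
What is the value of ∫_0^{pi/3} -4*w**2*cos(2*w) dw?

Integrate by parts twice (u = w^2, dv = -4*cos(2*w) dw).
An antiderivative is F(w) = -2*w**2*sin(2*w) - 2*w*cos(2*w) + sin(2*w).
Then F(pi/3) - F(0) = (-sqrt(3)*pi**2/9 + sqrt(3)/2 + pi/3) - (0) = -sqrt(3)*pi**2/9 + sqrt(3)/2 + pi/3.

-sqrt(3)*pi**2/9 + sqrt(3)/2 + pi/3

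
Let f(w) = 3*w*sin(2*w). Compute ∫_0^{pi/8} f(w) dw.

3*sqrt(2)*(4 - pi)/32

Integrate by parts once (u = w, dv = 3*sin(2*w) dw).
An antiderivative is F(w) = -3*w*cos(2*w)/2 + 3*sin(2*w)/4.
Then F(pi/8) - F(0) = (3*sqrt(2)*(4 - pi)/32) - (0) = 3*sqrt(2)*(4 - pi)/32.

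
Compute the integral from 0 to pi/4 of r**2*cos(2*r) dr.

-1/4 + pi**2/32

Integrate by parts twice (u = r^2, dv = cos(2*r) dr).
An antiderivative is F(r) = r**2*sin(2*r)/2 + r*cos(2*r)/2 - sin(2*r)/4.
Then F(pi/4) - F(0) = (-1/4 + pi**2/32) - (0) = -1/4 + pi**2/32.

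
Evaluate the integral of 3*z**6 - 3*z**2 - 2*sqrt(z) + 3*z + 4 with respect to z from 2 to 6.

By the power rule, an antiderivative is F(z) = 3*z**7/7 - 4*z**(3/2)/3 - z**3 + 3*z**2/2 + 4*z.
Then F(6) - F(2) = (838842/7 - 8*sqrt(6)) - (426/7 - 8*sqrt(2)/3) = -8*sqrt(6) + 8*sqrt(2)/3 + 838416/7.

-8*sqrt(6) + 8*sqrt(2)/3 + 838416/7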